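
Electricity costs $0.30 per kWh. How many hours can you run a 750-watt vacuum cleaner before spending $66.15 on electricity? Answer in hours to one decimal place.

Energy available = $66.15 ÷ $0.30/kWh = 220.5 kWh
Hours = 220.5 kWh ÷ 0.75 kW = 294.0 h

294.0 h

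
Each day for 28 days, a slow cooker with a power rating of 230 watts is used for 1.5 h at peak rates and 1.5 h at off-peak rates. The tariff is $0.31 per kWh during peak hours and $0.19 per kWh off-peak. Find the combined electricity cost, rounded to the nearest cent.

$4.83

Peak energy = 0.23 kW × 1.5 h × 28 = 9.66 kWh
Off-peak energy = 0.23 kW × 1.5 h × 28 = 9.66 kWh
Cost = 9.66 × $0.31 + 9.66 × $0.19 = $2.9946 + $1.8354 = $4.83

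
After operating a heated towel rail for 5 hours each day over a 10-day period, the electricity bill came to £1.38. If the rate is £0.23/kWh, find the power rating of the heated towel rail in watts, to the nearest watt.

120 W

Energy = £1.38 ÷ £0.23/kWh = 6 kWh
Runtime = 5 h/day × 10 days = 50 h
Power = 6 kWh ÷ 50 h = 0.12 kW = 120 W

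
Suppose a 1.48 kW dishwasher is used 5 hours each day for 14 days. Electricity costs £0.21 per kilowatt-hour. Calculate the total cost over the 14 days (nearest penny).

£21.76

Runtime = 5 h/day × 14 days = 70 h
Energy = 1.48 kW × 70 h = 103.6 kWh
Cost = 103.6 kWh × £0.21/kWh = £21.76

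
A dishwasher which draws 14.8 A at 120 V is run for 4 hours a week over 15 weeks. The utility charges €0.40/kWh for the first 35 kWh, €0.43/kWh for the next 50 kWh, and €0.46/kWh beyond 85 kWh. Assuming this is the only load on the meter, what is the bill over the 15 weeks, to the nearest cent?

€45.42

Power = 14.8 A × 120 V = 1776 W = 1.776 kW
Runtime = 4 h/week × 15 weeks = 60 h
Energy = 1.776 kW × 60 h = 106.56 kWh
Tier 1 (0–35 kWh): 35 × €0.40 = €14
Tier 2 (35–85 kWh): 50 × €0.43 = €21.5
Above 85 kWh: 21.56 × €0.46 = €9.9176
Bill = €45.42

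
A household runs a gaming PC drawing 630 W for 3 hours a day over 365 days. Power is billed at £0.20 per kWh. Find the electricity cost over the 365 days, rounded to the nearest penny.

Runtime = 3 h/day × 365 days = 1095 h
Energy = 0.63 kW × 1095 h = 689.85 kWh
Cost = 689.85 kWh × £0.20/kWh = £137.97

£137.97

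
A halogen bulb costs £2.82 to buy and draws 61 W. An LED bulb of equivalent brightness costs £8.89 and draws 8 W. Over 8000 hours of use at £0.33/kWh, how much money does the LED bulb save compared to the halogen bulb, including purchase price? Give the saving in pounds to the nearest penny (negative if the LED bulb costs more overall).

halogen bulb: £2.82 + (61/1000) kW × 8000 h × £0.33 = £2.82 + £161.04 = £163.86
LED bulb: £8.89 + (8/1000) kW × 8000 h × £0.33 = £8.89 + £21.12 = £30.01
Saving = £163.86 − £30.01 = £133.85

£133.85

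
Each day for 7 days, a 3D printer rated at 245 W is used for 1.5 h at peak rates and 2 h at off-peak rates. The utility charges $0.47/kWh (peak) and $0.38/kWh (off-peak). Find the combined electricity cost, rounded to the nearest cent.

Peak energy = 0.245 kW × 1.5 h × 7 = 2.5725 kWh
Off-peak energy = 0.245 kW × 2 h × 7 = 3.43 kWh
Cost = 2.5725 × $0.47 + 3.43 × $0.38 = $1.209075 + $1.3034 = $2.51

$2.51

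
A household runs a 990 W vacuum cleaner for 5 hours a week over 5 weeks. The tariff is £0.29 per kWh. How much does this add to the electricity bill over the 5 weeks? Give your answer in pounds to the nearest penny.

£7.18

Runtime = 5 h/week × 5 weeks = 25 h
Energy = 0.99 kW × 25 h = 24.75 kWh
Cost = 24.75 kWh × £0.29/kWh = £7.18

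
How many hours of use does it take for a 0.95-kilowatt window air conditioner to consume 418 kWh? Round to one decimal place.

Hours = 418 kWh ÷ 0.95 kW = 440.0 h

440.0 h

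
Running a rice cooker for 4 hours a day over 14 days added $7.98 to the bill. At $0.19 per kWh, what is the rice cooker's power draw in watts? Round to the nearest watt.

Energy = $7.98 ÷ $0.19/kWh = 42 kWh
Runtime = 4 h/day × 14 days = 56 h
Power = 42 kWh ÷ 56 h = 0.75 kW = 750 W

750 W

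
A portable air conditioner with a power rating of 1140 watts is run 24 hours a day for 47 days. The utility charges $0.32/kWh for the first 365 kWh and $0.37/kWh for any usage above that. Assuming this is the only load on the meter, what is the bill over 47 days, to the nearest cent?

$457.54

Runtime = 24 h × 47 = 1128 h
Energy = 1.14 kW × 1128 h = 1285.92 kWh
Tier 1 (0–365 kWh): 365 × $0.32 = $116.8
Above 365 kWh: 920.92 × $0.37 = $340.7404
Bill = $457.54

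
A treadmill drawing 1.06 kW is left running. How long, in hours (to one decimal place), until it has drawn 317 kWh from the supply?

299.1 h

Hours = 317 kWh ÷ 1.06 kW = 299.1 h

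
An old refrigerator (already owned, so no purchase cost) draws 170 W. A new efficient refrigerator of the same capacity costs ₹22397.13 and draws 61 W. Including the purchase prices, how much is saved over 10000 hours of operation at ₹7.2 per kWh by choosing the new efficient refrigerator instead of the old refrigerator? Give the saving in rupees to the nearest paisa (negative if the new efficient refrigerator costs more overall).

old refrigerator: ₹0.00 + (170/1000) kW × 10000 h × ₹7.2 = ₹0.00 + ₹12240 = ₹12240
new efficient refrigerator: ₹22397.13 + (61/1000) kW × 10000 h × ₹7.2 = ₹22397.13 + ₹4392 = ₹26789.13
Saving = ₹12240 − ₹26789.13 = −₹14549.13

-₹14549.13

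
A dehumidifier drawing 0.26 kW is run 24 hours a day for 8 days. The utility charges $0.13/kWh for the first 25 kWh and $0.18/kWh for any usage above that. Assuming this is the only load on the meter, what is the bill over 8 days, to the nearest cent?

$7.74

Runtime = 24 h × 8 = 192 h
Energy = 0.26 kW × 192 h = 49.92 kWh
Tier 1 (0–25 kWh): 25 × $0.13 = $3.25
Above 25 kWh: 24.92 × $0.18 = $4.4856
Bill = $7.74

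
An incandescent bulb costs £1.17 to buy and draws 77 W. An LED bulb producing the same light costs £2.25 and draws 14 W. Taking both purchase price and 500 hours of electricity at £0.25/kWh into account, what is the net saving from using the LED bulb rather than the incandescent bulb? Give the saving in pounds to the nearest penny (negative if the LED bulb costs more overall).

£6.80

incandescent bulb: £1.17 + (77/1000) kW × 500 h × £0.25 = £1.17 + £9.625 = £10.795
LED bulb: £2.25 + (14/1000) kW × 500 h × £0.25 = £2.25 + £1.75 = £4
Saving = £10.795 − £4 = £6.795 → £6.80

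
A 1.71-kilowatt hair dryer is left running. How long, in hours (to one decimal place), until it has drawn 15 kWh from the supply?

Hours = 15 kWh ÷ 1.71 kW = 8.8 h

8.8 h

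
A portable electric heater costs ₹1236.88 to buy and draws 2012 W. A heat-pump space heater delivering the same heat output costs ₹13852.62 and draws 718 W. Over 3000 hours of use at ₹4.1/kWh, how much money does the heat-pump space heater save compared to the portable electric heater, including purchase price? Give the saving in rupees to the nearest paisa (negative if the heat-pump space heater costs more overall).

₹3300.46

portable electric heater: ₹1236.88 + (2012/1000) kW × 3000 h × ₹4.1 = ₹1236.88 + ₹24747.6 = ₹25984.48
heat-pump space heater: ₹13852.62 + (718/1000) kW × 3000 h × ₹4.1 = ₹13852.62 + ₹8831.4 = ₹22684.02
Saving = ₹25984.48 − ₹22684.02 = ₹3300.46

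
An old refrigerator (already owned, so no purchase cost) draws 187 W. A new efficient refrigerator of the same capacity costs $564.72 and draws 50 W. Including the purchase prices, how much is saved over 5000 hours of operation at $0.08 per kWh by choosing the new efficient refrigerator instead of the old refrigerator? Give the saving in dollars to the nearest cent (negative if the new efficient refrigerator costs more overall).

old refrigerator: $0.00 + (187/1000) kW × 5000 h × $0.08 = $0.00 + $74.8 = $74.8
new efficient refrigerator: $564.72 + (50/1000) kW × 5000 h × $0.08 = $564.72 + $20 = $584.72
Saving = $74.8 − $584.72 = −$509.92

-$509.92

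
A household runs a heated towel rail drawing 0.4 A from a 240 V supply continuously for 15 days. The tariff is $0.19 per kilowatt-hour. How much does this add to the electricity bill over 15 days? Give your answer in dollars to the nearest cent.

$6.57

Power = 0.4 A × 240 V = 96 W = 0.096 kW
Runtime = 24 h × 15 = 360 h
Energy = 0.096 kW × 360 h = 34.56 kWh
Cost = 34.56 kWh × $0.19/kWh = $6.57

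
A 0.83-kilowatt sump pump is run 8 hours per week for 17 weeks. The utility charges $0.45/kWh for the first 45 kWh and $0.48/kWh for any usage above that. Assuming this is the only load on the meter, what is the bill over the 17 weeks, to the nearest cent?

Runtime = 8 h/week × 17 weeks = 136 h
Energy = 0.83 kW × 136 h = 112.88 kWh
Tier 1 (0–45 kWh): 45 × $0.45 = $20.25
Above 45 kWh: 67.88 × $0.48 = $32.5824
Bill = $52.83

$52.83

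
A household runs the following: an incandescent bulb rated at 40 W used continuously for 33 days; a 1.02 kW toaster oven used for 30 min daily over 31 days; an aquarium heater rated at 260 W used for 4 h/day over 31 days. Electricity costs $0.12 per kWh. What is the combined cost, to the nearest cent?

incandescent bulb: Runtime = 24 h × 33 = 792 h
incandescent bulb: 0.04 kW × 792 h = 31.68 kWh
toaster oven: Runtime = 30 min × 31 = 930 min = 15.5 h
toaster oven: 1.02 kW × 15.5 h = 15.81 kWh
aquarium heater: Runtime = 4 h/day × 31 days = 124 h
aquarium heater: 0.26 kW × 124 h = 32.24 kWh
Total energy = 79.73 kWh
Cost = 79.73 × $0.12 = $9.57

$9.57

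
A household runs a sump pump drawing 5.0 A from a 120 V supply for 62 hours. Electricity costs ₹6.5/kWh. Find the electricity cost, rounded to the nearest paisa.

₹241.80

Power = 5.0 A × 120 V = 600 W = 0.6 kW
Energy = 0.6 kW × 62 h = 37.2 kWh
Cost = 37.2 kWh × ₹6.5/kWh = ₹241.80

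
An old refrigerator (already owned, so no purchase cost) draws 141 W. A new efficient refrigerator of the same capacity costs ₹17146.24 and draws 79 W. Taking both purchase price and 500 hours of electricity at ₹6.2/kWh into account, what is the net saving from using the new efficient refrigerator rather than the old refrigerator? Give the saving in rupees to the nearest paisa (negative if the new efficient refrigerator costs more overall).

-₹16954.04

old refrigerator: ₹0.00 + (141/1000) kW × 500 h × ₹6.2 = ₹0.00 + ₹437.1 = ₹437.1
new efficient refrigerator: ₹17146.24 + (79/1000) kW × 500 h × ₹6.2 = ₹17146.24 + ₹244.9 = ₹17391.14
Saving = ₹437.1 − ₹17391.14 = −₹16954.04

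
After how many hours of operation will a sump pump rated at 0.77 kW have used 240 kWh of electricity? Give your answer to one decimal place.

311.7 h

Hours = 240 kWh ÷ 0.77 kW = 311.7 h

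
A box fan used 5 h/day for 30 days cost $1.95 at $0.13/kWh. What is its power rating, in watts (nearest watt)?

100 W

Energy = $1.95 ÷ $0.13/kWh = 15 kWh
Runtime = 5 h/day × 30 days = 150 h
Power = 15 kWh ÷ 150 h = 0.1 kW = 100 W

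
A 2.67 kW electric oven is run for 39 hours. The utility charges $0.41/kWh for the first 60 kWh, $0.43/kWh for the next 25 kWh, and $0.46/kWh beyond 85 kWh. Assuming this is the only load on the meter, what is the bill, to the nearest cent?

$44.15

Energy = 2.67 kW × 39 h = 104.13 kWh
Tier 1 (0–60 kWh): 60 × $0.41 = $24.6
Tier 2 (60–85 kWh): 25 × $0.43 = $10.75
Above 85 kWh: 19.13 × $0.46 = $8.7998
Bill = $44.15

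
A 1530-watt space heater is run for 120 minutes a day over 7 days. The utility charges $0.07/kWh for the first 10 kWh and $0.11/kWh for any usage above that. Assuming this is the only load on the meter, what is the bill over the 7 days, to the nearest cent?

Runtime = 120 min × 7 = 840 min = 14 h
Energy = 1.53 kW × 14 h = 21.42 kWh
Tier 1 (0–10 kWh): 10 × $0.07 = $0.7
Above 10 kWh: 11.42 × $0.11 = $1.2562
Bill = $1.96

$1.96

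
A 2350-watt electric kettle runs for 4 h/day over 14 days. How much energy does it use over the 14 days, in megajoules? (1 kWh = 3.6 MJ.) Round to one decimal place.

Runtime = 4 h/day × 14 days = 56 h
Energy = 2.35 kW × 56 h = 131.6 kWh
= 131.6 × 3.6 MJ = 473.8 MJ

473.8 MJ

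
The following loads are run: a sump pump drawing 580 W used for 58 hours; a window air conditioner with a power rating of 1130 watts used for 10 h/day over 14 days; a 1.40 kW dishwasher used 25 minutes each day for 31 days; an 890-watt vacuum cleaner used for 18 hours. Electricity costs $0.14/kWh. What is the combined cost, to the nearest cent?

$31.63

sump pump: 0.58 kW × 58 h = 33.64 kWh
window air conditioner: Runtime = 10 h/day × 14 days = 140 h
window air conditioner: 1.13 kW × 140 h = 158.2 kWh
dishwasher: Runtime = 25 min × 31 = 775 min = 12.916666… h
dishwasher: 1.4 kW × 12.916666… h = 18.083333… kWh
vacuum cleaner: 0.89 kW × 18 h = 16.02 kWh
Total energy = 225.943333… kWh
Cost = 225.943333… × $0.14 = $31.63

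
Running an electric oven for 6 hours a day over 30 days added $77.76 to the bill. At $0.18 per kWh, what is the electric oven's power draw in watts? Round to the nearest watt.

Energy = $77.76 ÷ $0.18/kWh = 432 kWh
Runtime = 6 h/day × 30 days = 180 h
Power = 432 kWh ÷ 180 h = 2.4 kW = 2400 W

2400 W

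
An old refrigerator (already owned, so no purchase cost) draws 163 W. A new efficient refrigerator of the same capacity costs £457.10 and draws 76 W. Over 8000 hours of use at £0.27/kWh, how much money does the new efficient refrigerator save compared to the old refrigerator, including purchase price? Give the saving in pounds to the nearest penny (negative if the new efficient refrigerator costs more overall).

old refrigerator: £0.00 + (163/1000) kW × 8000 h × £0.27 = £0.00 + £352.08 = £352.08
new efficient refrigerator: £457.10 + (76/1000) kW × 8000 h × £0.27 = £457.10 + £164.16 = £621.26
Saving = £352.08 − £621.26 = −£269.18

-£269.18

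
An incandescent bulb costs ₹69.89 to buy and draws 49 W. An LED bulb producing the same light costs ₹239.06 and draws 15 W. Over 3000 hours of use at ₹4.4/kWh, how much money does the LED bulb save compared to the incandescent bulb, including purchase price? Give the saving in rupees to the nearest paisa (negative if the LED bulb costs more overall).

₹279.63

incandescent bulb: ₹69.89 + (49/1000) kW × 3000 h × ₹4.4 = ₹69.89 + ₹646.8 = ₹716.69
LED bulb: ₹239.06 + (15/1000) kW × 3000 h × ₹4.4 = ₹239.06 + ₹198 = ₹437.06
Saving = ₹716.69 − ₹437.06 = ₹279.63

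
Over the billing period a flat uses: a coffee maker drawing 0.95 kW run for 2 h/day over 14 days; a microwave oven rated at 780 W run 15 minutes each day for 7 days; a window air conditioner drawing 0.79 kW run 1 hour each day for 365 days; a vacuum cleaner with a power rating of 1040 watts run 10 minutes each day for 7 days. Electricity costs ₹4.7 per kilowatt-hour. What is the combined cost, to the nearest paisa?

₹1492.38

coffee maker: Runtime = 2 h/day × 14 days = 28 h
coffee maker: 0.95 kW × 28 h = 26.6 kWh
microwave oven: Runtime = 15 min × 7 = 105 min = 1.75 h
microwave oven: 0.78 kW × 1.75 h = 1.365 kWh
window air conditioner: Runtime = 1 h/day × 365 days = 365 h
window air conditioner: 0.79 kW × 365 h = 288.35 kWh
vacuum cleaner: Runtime = 10 min × 7 = 70 min = 1.166666… h
vacuum cleaner: 1.04 kW × 1.166666… h = 1.213333… kWh
Total energy = 317.528333… kWh
Cost = 317.528333… × ₹4.7 = ₹1492.38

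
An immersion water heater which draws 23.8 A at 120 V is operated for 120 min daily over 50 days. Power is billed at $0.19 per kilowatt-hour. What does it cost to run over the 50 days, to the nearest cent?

$54.26

Power = 23.8 A × 120 V = 2856 W = 2.856 kW
Runtime = 120 min × 50 = 6000 min = 100 h
Energy = 2.856 kW × 100 h = 285.6 kWh
Cost = 285.6 kWh × $0.19/kWh = $54.26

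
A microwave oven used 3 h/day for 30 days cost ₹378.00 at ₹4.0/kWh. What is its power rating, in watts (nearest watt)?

1050 W

Energy = ₹378.00 ÷ ₹4.0/kWh = 94.5 kWh
Runtime = 3 h/day × 30 days = 90 h
Power = 94.5 kWh ÷ 90 h = 1.05 kW = 1050 W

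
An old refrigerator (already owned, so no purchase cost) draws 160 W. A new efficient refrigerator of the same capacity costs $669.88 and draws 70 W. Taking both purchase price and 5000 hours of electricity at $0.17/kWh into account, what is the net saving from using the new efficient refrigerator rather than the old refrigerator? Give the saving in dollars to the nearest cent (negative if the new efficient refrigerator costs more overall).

-$593.38

old refrigerator: $0.00 + (160/1000) kW × 5000 h × $0.17 = $0.00 + $136 = $136
new efficient refrigerator: $669.88 + (70/1000) kW × 5000 h × $0.17 = $669.88 + $59.5 = $729.38
Saving = $136 − $729.38 = −$593.38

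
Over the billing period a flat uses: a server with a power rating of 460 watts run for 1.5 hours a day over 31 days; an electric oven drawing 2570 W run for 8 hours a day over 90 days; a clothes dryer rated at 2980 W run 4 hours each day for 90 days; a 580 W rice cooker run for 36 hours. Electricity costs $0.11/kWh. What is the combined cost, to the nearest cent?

server: Runtime = 1.5 h/day × 31 days = 46.5 h
server: 0.46 kW × 46.5 h = 21.39 kWh
electric oven: Runtime = 8 h/day × 90 days = 720 h
electric oven: 2.57 kW × 720 h = 1850.4 kWh
clothes dryer: Runtime = 4 h/day × 90 days = 360 h
clothes dryer: 2.98 kW × 360 h = 1072.8 kWh
rice cooker: 0.58 kW × 36 h = 20.88 kWh
Total energy = 2965.47 kWh
Cost = 2965.47 × $0.11 = $326.20

$326.20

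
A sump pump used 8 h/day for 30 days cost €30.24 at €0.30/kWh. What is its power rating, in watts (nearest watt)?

Energy = €30.24 ÷ €0.30/kWh = 100.8 kWh
Runtime = 8 h/day × 30 days = 240 h
Power = 100.8 kWh ÷ 240 h = 0.42 kW = 420 W

420 W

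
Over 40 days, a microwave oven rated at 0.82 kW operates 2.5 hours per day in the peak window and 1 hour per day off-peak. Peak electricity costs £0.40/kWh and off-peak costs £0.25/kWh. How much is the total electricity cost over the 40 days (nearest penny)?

£41.00

Peak energy = 0.82 kW × 2.5 h × 40 = 82 kWh
Off-peak energy = 0.82 kW × 1 h × 40 = 32.8 kWh
Cost = 82 × £0.40 + 32.8 × £0.25 = £32.8 + £8.2 = £41.00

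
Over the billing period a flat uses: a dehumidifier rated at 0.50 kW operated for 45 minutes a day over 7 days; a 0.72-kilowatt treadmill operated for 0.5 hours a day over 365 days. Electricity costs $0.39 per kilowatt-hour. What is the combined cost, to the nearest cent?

dehumidifier: Runtime = 45 min × 7 = 315 min = 5.25 h
dehumidifier: 0.5 kW × 5.25 h = 2.625 kWh
treadmill: Runtime = 0.5 h/day × 365 days = 182.5 h
treadmill: 0.72 kW × 182.5 h = 131.4 kWh
Total energy = 134.025 kWh
Cost = 134.025 × $0.39 = $52.27

$52.27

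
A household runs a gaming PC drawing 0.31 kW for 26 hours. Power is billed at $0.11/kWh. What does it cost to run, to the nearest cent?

$0.89

Energy = 0.31 kW × 26 h = 8.06 kWh
Cost = 8.06 kWh × $0.11/kWh = $0.89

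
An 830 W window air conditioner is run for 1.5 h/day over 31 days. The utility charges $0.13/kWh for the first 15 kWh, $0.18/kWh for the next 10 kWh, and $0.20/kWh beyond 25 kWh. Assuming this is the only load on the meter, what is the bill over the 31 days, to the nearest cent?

$6.47

Runtime = 1.5 h/day × 31 days = 46.5 h
Energy = 0.83 kW × 46.5 h = 38.595 kWh
Tier 1 (0–15 kWh): 15 × $0.13 = $1.95
Tier 2 (15–25 kWh): 10 × $0.18 = $1.8
Above 25 kWh: 13.595 × $0.20 = $2.719
Bill = $6.47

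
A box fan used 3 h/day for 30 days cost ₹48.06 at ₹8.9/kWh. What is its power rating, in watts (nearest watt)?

60 W

Energy = ₹48.06 ÷ ₹8.9/kWh = 5.4 kWh
Runtime = 3 h/day × 30 days = 90 h
Power = 5.4 kWh ÷ 90 h = 0.06 kW = 60 W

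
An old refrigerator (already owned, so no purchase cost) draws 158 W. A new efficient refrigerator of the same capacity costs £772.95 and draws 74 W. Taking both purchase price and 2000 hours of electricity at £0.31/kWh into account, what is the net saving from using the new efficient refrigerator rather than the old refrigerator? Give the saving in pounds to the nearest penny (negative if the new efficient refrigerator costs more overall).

-£720.87

old refrigerator: £0.00 + (158/1000) kW × 2000 h × £0.31 = £0.00 + £97.96 = £97.96
new efficient refrigerator: £772.95 + (74/1000) kW × 2000 h × £0.31 = £772.95 + £45.88 = £818.83
Saving = £97.96 − £818.83 = −£720.87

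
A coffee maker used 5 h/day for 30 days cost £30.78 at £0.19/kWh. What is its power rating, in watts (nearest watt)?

1080 W

Energy = £30.78 ÷ £0.19/kWh = 162 kWh
Runtime = 5 h/day × 30 days = 150 h
Power = 162 kWh ÷ 150 h = 1.08 kW = 1080 W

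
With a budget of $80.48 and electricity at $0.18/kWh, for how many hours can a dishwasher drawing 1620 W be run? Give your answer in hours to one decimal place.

Energy available = $80.48 ÷ $0.18/kWh = 447.1111 kWh
Hours = 447.1111 kWh ÷ 1.62 kW = 276.0 h

276.0 h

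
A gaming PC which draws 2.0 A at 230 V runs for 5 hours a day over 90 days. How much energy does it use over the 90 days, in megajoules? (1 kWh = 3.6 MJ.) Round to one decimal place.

Power = 2.0 A × 230 V = 460 W = 0.46 kW
Runtime = 5 h/day × 90 days = 450 h
Energy = 0.46 kW × 450 h = 207 kWh
= 207 × 3.6 MJ = 745.2 MJ

745.2 MJ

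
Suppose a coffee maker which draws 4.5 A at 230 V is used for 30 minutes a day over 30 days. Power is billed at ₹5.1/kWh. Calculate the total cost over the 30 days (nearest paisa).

₹79.18

Power = 4.5 A × 230 V = 1035 W = 1.035 kW
Runtime = 30 min × 30 = 900 min = 15 h
Energy = 1.035 kW × 15 h = 15.525 kWh
Cost = 15.525 kWh × ₹5.1/kWh = ₹79.18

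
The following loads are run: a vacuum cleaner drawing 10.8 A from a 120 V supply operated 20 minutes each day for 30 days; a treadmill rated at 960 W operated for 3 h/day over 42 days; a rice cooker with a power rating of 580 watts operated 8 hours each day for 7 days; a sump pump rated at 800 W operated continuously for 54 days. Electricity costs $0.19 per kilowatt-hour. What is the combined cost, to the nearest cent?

$228.61

vacuum cleaner: Power = 10.8 A × 120 V = 1296 W = 1.296 kW
vacuum cleaner: Runtime = 20 min × 30 = 600 min = 10 h
vacuum cleaner: 1.296 kW × 10 h = 12.96 kWh
treadmill: Runtime = 3 h/day × 42 days = 126 h
treadmill: 0.96 kW × 126 h = 120.96 kWh
rice cooker: Runtime = 8 h/day × 7 days = 56 h
rice cooker: 0.58 kW × 56 h = 32.48 kWh
sump pump: Runtime = 24 h × 54 = 1296 h
sump pump: 0.8 kW × 1296 h = 1036.8 kWh
Total energy = 1203.2 kWh
Cost = 1203.2 × $0.19 = $228.61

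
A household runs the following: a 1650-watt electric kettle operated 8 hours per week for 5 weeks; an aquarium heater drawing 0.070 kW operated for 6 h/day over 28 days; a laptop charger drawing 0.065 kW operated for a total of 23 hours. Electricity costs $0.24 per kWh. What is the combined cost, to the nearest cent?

electric kettle: Runtime = 8 h/week × 5 weeks = 40 h
electric kettle: 1.65 kW × 40 h = 66 kWh
aquarium heater: Runtime = 6 h/day × 28 days = 168 h
aquarium heater: 0.07 kW × 168 h = 11.76 kWh
laptop charger: 0.065 kW × 23 h = 1.495 kWh
Total energy = 79.255 kWh
Cost = 79.255 × $0.24 = $19.02

$19.02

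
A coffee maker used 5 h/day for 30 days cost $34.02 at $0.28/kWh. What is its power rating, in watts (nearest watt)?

Energy = $34.02 ÷ $0.28/kWh = 121.5 kWh
Runtime = 5 h/day × 30 days = 150 h
Power = 121.5 kWh ÷ 150 h = 0.81 kW = 810 W

810 W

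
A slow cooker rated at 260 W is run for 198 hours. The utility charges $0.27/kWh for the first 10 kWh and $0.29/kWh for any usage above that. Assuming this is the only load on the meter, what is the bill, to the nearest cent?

Energy = 0.26 kW × 198 h = 51.48 kWh
Tier 1 (0–10 kWh): 10 × $0.27 = $2.7
Above 10 kWh: 41.48 × $0.29 = $12.0292
Bill = $14.73

$14.73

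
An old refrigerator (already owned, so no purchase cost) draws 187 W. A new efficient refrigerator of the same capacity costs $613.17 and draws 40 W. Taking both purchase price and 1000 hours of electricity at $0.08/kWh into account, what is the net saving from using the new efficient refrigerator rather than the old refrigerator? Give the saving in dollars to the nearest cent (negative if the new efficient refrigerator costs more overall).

old refrigerator: $0.00 + (187/1000) kW × 1000 h × $0.08 = $0.00 + $14.96 = $14.96
new efficient refrigerator: $613.17 + (40/1000) kW × 1000 h × $0.08 = $613.17 + $3.2 = $616.37
Saving = $14.96 − $616.37 = −$601.41

-$601.41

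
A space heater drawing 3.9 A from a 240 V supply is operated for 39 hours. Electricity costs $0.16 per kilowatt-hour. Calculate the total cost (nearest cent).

$5.84

Power = 3.9 A × 240 V = 936 W = 0.936 kW
Energy = 0.936 kW × 39 h = 36.504 kWh
Cost = 36.504 kWh × $0.16/kWh = $5.84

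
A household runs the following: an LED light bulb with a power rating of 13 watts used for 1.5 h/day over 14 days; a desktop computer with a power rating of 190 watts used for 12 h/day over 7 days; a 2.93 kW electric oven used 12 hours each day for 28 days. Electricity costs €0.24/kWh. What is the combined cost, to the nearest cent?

€240.17

LED light bulb: Runtime = 1.5 h/day × 14 days = 21 h
LED light bulb: 0.013 kW × 21 h = 0.273 kWh
desktop computer: Runtime = 12 h/day × 7 days = 84 h
desktop computer: 0.19 kW × 84 h = 15.96 kWh
electric oven: Runtime = 12 h/day × 28 days = 336 h
electric oven: 2.93 kW × 336 h = 984.48 kWh
Total energy = 1000.713 kWh
Cost = 1000.713 × €0.24 = €240.17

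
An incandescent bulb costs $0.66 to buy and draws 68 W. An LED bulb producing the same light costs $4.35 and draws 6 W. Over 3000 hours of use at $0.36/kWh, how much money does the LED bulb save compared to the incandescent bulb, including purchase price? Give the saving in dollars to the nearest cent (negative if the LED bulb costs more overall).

$63.27

incandescent bulb: $0.66 + (68/1000) kW × 3000 h × $0.36 = $0.66 + $73.44 = $74.1
LED bulb: $4.35 + (6/1000) kW × 3000 h × $0.36 = $4.35 + $6.48 = $10.83
Saving = $74.1 − $10.83 = $63.27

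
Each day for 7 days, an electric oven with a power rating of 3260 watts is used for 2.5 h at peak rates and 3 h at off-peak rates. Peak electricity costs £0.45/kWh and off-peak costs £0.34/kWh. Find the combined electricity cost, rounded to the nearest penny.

£48.95

Peak energy = 3.26 kW × 2.5 h × 7 = 57.05 kWh
Off-peak energy = 3.26 kW × 3 h × 7 = 68.46 kWh
Cost = 57.05 × £0.45 + 68.46 × £0.34 = £25.6725 + £23.2764 = £48.95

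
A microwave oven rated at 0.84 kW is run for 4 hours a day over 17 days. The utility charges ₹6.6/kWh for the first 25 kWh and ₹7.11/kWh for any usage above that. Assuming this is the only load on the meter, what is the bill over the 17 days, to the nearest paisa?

₹393.37

Runtime = 4 h/day × 17 days = 68 h
Energy = 0.84 kW × 68 h = 57.12 kWh
Tier 1 (0–25 kWh): 25 × ₹6.6 = ₹165
Above 25 kWh: 32.12 × ₹7.11 = ₹228.3732
Bill = ₹393.37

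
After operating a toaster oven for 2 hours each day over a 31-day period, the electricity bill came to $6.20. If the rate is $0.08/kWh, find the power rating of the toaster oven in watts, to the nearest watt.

Energy = $6.20 ÷ $0.08/kWh = 77.5 kWh
Runtime = 2 h/day × 31 days = 62 h
Power = 77.5 kWh ÷ 62 h = 1.25 kW = 1250 W

1250 W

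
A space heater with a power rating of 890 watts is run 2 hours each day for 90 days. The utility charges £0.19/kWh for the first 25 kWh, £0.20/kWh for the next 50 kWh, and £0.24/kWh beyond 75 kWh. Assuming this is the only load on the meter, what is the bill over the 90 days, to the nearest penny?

Runtime = 2 h/day × 90 days = 180 h
Energy = 0.89 kW × 180 h = 160.2 kWh
Tier 1 (0–25 kWh): 25 × £0.19 = £4.75
Tier 2 (25–75 kWh): 50 × £0.20 = £10
Above 75 kWh: 85.2 × £0.24 = £20.448
Bill = £35.20

£35.20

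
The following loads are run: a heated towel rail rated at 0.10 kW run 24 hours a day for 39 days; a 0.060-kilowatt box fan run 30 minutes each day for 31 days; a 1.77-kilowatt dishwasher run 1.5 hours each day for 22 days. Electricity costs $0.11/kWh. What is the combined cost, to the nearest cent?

heated towel rail: Runtime = 24 h × 39 = 936 h
heated towel rail: 0.1 kW × 936 h = 93.6 kWh
box fan: Runtime = 30 min × 31 = 930 min = 15.5 h
box fan: 0.06 kW × 15.5 h = 0.93 kWh
dishwasher: Runtime = 1.5 h/day × 22 days = 33 h
dishwasher: 1.77 kW × 33 h = 58.41 kWh
Total energy = 152.94 kWh
Cost = 152.94 × $0.11 = $16.82

$16.82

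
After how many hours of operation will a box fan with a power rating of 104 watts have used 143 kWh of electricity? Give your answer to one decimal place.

1375.0 h

Hours = 143 kWh ÷ 0.104 kW = 1375.0 h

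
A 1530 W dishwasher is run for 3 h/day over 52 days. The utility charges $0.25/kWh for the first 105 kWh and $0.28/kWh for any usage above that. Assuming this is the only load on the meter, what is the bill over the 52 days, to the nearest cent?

Runtime = 3 h/day × 52 days = 156 h
Energy = 1.53 kW × 156 h = 238.68 kWh
Tier 1 (0–105 kWh): 105 × $0.25 = $26.25
Above 105 kWh: 133.68 × $0.28 = $37.4304
Bill = $63.68

$63.68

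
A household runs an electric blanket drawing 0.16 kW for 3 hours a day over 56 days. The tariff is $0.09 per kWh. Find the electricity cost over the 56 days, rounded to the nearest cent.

$2.42

Runtime = 3 h/day × 56 days = 168 h
Energy = 0.16 kW × 168 h = 26.88 kWh
Cost = 26.88 kWh × $0.09/kWh = $2.42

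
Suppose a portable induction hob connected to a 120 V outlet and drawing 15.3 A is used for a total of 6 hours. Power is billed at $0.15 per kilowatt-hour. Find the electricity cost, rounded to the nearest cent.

$1.65

Power = 15.3 A × 120 V = 1836 W = 1.836 kW
Energy = 1.836 kW × 6 h = 11.016 kWh
Cost = 11.016 kWh × $0.15/kWh = $1.65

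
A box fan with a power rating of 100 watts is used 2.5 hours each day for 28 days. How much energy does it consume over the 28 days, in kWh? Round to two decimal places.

7.00 kWh

Runtime = 2.5 h/day × 28 days = 70 h
Energy = 0.1 kW × 70 h = 7 kWh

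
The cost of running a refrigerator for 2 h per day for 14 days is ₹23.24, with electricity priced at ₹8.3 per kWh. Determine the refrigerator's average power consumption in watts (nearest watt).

Energy = ₹23.24 ÷ ₹8.3/kWh = 2.8 kWh
Runtime = 2 h/day × 14 days = 28 h
Power = 2.8 kWh ÷ 28 h = 0.1 kW = 100 W

100 W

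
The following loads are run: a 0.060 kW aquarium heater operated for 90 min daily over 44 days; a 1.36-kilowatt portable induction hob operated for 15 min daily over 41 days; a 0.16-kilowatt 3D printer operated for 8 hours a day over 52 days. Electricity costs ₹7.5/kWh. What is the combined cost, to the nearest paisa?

₹633.45

aquarium heater: Runtime = 90 min × 44 = 3960 min = 66 h
aquarium heater: 0.06 kW × 66 h = 3.96 kWh
portable induction hob: Runtime = 15 min × 41 = 615 min = 10.25 h
portable induction hob: 1.36 kW × 10.25 h = 13.94 kWh
3D printer: Runtime = 8 h/day × 52 days = 416 h
3D printer: 0.16 kW × 416 h = 66.56 kWh
Total energy = 84.46 kWh
Cost = 84.46 × ₹7.5 = ₹633.45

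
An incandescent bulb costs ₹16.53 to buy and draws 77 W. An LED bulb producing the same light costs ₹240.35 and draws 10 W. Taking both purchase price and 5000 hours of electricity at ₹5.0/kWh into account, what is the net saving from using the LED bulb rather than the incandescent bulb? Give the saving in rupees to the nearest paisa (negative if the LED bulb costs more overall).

incandescent bulb: ₹16.53 + (77/1000) kW × 5000 h × ₹5.0 = ₹16.53 + ₹1925 = ₹1941.53
LED bulb: ₹240.35 + (10/1000) kW × 5000 h × ₹5.0 = ₹240.35 + ₹250 = ₹490.35
Saving = ₹1941.53 − ₹490.35 = ₹1451.18

₹1451.18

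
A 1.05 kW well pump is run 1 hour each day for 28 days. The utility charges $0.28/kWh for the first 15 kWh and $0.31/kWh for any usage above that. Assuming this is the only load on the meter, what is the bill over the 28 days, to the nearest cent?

Runtime = 1 h/day × 28 days = 28 h
Energy = 1.05 kW × 28 h = 29.4 kWh
Tier 1 (0–15 kWh): 15 × $0.28 = $4.2
Above 15 kWh: 14.4 × $0.31 = $4.464
Bill = $8.66

$8.66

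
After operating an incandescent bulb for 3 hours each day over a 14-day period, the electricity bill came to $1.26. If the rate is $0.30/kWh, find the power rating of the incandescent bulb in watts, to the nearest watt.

100 W

Energy = $1.26 ÷ $0.30/kWh = 4.2 kWh
Runtime = 3 h/day × 14 days = 42 h
Power = 4.2 kWh ÷ 42 h = 0.1 kW = 100 W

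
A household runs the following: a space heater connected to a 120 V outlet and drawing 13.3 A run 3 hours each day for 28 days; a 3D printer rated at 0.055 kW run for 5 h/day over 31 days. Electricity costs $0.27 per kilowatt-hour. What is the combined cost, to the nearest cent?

space heater: Power = 13.3 A × 120 V = 1596 W = 1.596 kW
space heater: Runtime = 3 h/day × 28 days = 84 h
space heater: 1.596 kW × 84 h = 134.064 kWh
3D printer: Runtime = 5 h/day × 31 days = 155 h
3D printer: 0.055 kW × 155 h = 8.525 kWh
Total energy = 142.589 kWh
Cost = 142.589 × $0.27 = $38.50

$38.50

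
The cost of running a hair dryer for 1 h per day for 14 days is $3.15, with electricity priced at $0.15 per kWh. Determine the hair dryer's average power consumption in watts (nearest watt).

1500 W

Energy = $3.15 ÷ $0.15/kWh = 21 kWh
Runtime = 1 h/day × 14 days = 14 h
Power = 21 kWh ÷ 14 h = 1.5 kW = 1500 W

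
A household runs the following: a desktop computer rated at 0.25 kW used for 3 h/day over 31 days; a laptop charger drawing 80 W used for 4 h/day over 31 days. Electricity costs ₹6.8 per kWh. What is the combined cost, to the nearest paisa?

desktop computer: Runtime = 3 h/day × 31 days = 93 h
desktop computer: 0.25 kW × 93 h = 23.25 kWh
laptop charger: Runtime = 4 h/day × 31 days = 124 h
laptop charger: 0.08 kW × 124 h = 9.92 kWh
Total energy = 33.17 kWh
Cost = 33.17 × ₹6.8 = ₹225.56

₹225.56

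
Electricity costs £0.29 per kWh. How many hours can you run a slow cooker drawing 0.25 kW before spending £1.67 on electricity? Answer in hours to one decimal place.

23.0 h

Energy available = £1.67 ÷ £0.29/kWh = 5.7586 kWh
Hours = 5.7586 kWh ÷ 0.25 kW = 23.0 h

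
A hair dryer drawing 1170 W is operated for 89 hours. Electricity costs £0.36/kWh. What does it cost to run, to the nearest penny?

£37.49

Energy = 1.17 kW × 89 h = 104.13 kWh
Cost = 104.13 kWh × £0.36/kWh = £37.49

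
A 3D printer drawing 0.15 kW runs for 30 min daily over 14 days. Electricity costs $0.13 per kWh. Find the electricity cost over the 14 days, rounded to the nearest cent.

$0.14

Runtime = 30 min × 14 = 420 min = 7 h
Energy = 0.15 kW × 7 h = 1.05 kWh
Cost = 1.05 kWh × $0.13/kWh = $0.14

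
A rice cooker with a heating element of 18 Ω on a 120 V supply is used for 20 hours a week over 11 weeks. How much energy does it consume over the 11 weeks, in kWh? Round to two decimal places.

Power = V²/R = 120²/18 = 800 W = 0.8 kW
Runtime = 20 h/week × 11 weeks = 220 h
Energy = 0.8 kW × 220 h = 176 kWh

176.00 kWh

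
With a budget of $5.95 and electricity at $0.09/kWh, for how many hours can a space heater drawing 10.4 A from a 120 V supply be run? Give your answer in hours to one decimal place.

Power = 10.4 A × 120 V = 1248 W = 1.248 kW
Energy available = $5.95 ÷ $0.09/kWh = 66.1111 kWh
Hours = 66.1111 kWh ÷ 1.248 kW = 53.0 h

53.0 h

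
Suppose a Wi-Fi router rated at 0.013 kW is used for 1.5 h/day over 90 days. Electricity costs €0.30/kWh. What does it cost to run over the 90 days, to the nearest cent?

Runtime = 1.5 h/day × 90 days = 135 h
Energy = 0.013 kW × 135 h = 1.755 kWh
Cost = 1.755 kWh × €0.30/kWh = €0.53

€0.53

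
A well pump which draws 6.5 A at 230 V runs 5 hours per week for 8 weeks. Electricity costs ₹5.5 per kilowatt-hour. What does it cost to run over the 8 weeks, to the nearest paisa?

₹328.90

Power = 6.5 A × 230 V = 1495 W = 1.495 kW
Runtime = 5 h/week × 8 weeks = 40 h
Energy = 1.495 kW × 40 h = 59.8 kWh
Cost = 59.8 kWh × ₹5.5/kWh = ₹328.90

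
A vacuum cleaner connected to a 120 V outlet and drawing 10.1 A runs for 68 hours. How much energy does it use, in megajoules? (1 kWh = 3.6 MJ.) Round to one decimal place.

Power = 10.1 A × 120 V = 1212 W = 1.212 kW
Energy = 1.212 kW × 68 h = 82.416 kWh
= 82.416 × 3.6 MJ = 296.7 MJ

296.7 MJ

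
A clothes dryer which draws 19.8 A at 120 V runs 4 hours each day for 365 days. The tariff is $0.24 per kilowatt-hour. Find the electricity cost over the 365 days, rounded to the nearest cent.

$832.55

Power = 19.8 A × 120 V = 2376 W = 2.376 kW
Runtime = 4 h/day × 365 days = 1460 h
Energy = 2.376 kW × 1460 h = 3468.96 kWh
Cost = 3468.96 kWh × $0.24/kWh = $832.55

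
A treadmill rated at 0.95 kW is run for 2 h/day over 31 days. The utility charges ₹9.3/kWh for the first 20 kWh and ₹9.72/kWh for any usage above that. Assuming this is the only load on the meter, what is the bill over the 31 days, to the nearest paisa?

₹564.11

Runtime = 2 h/day × 31 days = 62 h
Energy = 0.95 kW × 62 h = 58.9 kWh
Tier 1 (0–20 kWh): 20 × ₹9.3 = ₹186
Above 20 kWh: 38.9 × ₹9.72 = ₹378.108
Bill = ₹564.11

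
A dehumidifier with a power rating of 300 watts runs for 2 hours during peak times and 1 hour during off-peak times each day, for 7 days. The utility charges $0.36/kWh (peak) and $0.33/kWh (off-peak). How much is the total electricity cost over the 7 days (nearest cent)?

Peak energy = 0.3 kW × 2 h × 7 = 4.2 kWh
Off-peak energy = 0.3 kW × 1 h × 7 = 2.1 kWh
Cost = 4.2 × $0.36 + 2.1 × $0.33 = $1.512 + $0.693 = $2.21

$2.21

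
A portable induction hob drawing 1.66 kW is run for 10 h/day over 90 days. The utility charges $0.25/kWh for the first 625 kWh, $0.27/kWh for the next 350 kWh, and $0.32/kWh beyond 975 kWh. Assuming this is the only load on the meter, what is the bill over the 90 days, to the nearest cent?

$416.83

Runtime = 10 h/day × 90 days = 900 h
Energy = 1.66 kW × 900 h = 1494 kWh
Tier 1 (0–625 kWh): 625 × $0.25 = $156.25
Tier 2 (625–975 kWh): 350 × $0.27 = $94.5
Above 975 kWh: 519 × $0.32 = $166.08
Bill = $416.83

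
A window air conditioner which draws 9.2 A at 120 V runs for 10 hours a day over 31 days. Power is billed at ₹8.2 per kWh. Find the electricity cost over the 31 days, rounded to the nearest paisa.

Power = 9.2 A × 120 V = 1104 W = 1.104 kW
Runtime = 10 h/day × 31 days = 310 h
Energy = 1.104 kW × 310 h = 342.24 kWh
Cost = 342.24 kWh × ₹8.2/kWh = ₹2806.37

₹2806.37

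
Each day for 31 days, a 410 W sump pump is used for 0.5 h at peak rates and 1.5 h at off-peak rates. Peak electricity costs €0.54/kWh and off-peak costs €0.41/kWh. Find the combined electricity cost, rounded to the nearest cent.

€11.25

Peak energy = 0.41 kW × 0.5 h × 31 = 6.355 kWh
Off-peak energy = 0.41 kW × 1.5 h × 31 = 19.065 kWh
Cost = 6.355 × €0.54 + 19.065 × €0.41 = €3.4317 + €7.81665 = €11.25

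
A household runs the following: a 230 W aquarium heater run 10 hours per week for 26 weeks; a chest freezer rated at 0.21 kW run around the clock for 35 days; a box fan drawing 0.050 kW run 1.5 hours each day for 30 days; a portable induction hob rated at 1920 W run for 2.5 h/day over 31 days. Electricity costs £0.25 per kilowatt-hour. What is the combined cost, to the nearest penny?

£96.81

aquarium heater: Runtime = 10 h/week × 26 weeks = 260 h
aquarium heater: 0.23 kW × 260 h = 59.8 kWh
chest freezer: Runtime = 24 h × 35 = 840 h
chest freezer: 0.21 kW × 840 h = 176.4 kWh
box fan: Runtime = 1.5 h/day × 30 days = 45 h
box fan: 0.05 kW × 45 h = 2.25 kWh
portable induction hob: Runtime = 2.5 h/day × 31 days = 77.5 h
portable induction hob: 1.92 kW × 77.5 h = 148.8 kWh
Total energy = 387.25 kWh
Cost = 387.25 × £0.25 = £96.81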